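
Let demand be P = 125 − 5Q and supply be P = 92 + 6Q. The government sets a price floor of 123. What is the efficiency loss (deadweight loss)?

37.18

Competitive equilibrium: 125 − 5Q = 92 + 6Q → Q* = 3, P* = 110.
At the floor P = 123, quantity demanded = (125 − 123)/5 = 0.4.
Sellers' marginal cost at Q' = 0.4: 92 + 6·0.4 = 94.4.
ΔQ = 3 − 0.4 = 2.6; wedge = 123 − 94.4 = 28.6.
Deadweight loss = ½ × 2.6 × 28.6 = 37.18.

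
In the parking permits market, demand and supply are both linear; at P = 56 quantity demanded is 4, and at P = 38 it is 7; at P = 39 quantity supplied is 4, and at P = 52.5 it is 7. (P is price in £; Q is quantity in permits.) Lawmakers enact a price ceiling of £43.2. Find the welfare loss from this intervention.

Demand slope = (38 − 56)/(7 − 4) = −6, so P = 80 − 6Q.
Supply slope = (52.5 − 39)/(7 − 4) = 4.5, so P = 21 + 4.5Q.
Competitive equilibrium: 80 − 6Q = 21 + 4.5Q → Q* = 5.619, P* = 46.2857.
At the ceiling P = 43.2, quantity supplied = (43.2 − 21)/4.5 = 4.9333.
Willingness to pay at Q' = 4.9333: 80 − 6·4.9333 = 50.4002.
ΔQ = 5.619 − 4.9333 = 0.6857; wedge = 50.4002 − 43.2 = 7.2002.
Welfare loss = ½ × 0.6857 × 7.2002 = £2.47.

£2.47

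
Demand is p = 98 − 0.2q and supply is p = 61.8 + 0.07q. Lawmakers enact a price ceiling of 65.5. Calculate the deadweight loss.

Competitive equilibrium: 98 − 0.2q = 61.8 + 0.07q → q* = 134.0741, p* = 71.1852.
At the ceiling p = 65.5, quantity supplied = (65.5 − 61.8)/0.07 = 52.8571.
Willingness to pay at q' = 52.8571: 98 − 0.2·52.8571 = 87.4286.
Δq = 134.0741 − 52.8571 = 81.217; wedge = 87.4286 − 65.5 = 21.9286.
The triangle = ½ × 81.217 × 21.9286 = 890.49.

890.49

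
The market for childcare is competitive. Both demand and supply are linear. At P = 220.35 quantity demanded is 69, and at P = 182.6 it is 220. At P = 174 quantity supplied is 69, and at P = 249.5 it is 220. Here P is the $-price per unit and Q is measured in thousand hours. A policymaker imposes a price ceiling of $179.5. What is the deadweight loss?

Demand slope = (182.6 − 220.35)/(220 − 69) = −0.25, so P = 237.6 − 0.25Q.
Supply slope = (249.5 − 174)/(220 − 69) = 0.5, so P = 139.5 + 0.5Q.
Competitive equilibrium: 237.6 − 0.25Q = 139.5 + 0.5Q → Q* = 130.8, P* = 204.9.
At the ceiling P = 179.5, quantity supplied = (179.5 − 139.5)/0.5 = 80.
Willingness to pay at Q' = 80: 237.6 − 0.25·80 = 217.6.
ΔQ = 130.8 − 80 = 50.8; wedge = 217.6 − 179.5 = 38.1.
Welfare loss = ½ × 50.8 × 38.1 = $967.74 thousand.

$967.74 thousand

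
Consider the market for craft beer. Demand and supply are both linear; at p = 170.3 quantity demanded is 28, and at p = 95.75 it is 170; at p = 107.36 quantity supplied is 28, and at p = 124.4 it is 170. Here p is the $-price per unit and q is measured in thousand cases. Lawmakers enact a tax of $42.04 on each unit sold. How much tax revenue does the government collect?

Demand slope = (95.75 − 170.3)/(170 − 28) = −0.525, so p = 185 − 0.525q.
Supply slope = (124.4 − 107.36)/(170 − 28) = 0.12, so p = 104 + 0.12q.
Competitive equilibrium: 185 − 0.525q = 104 + 0.12q → q* = 125.5814, p* = 119.0698.
With the tax, the buyer price exceeds the seller price by 42.04: (185 − 0.525q) − (104 + 0.12q) = 42.04 → q' = 60.4031.
Tax revenue = 42.04 × 60.4031 = $2539.35 thousand.

$2539.35 thousand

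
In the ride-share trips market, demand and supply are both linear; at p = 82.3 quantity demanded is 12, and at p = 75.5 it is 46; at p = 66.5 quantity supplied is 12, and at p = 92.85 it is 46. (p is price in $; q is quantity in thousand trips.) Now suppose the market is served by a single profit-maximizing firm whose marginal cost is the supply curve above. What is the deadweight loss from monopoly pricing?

Demand slope = (75.5 − 82.3)/(46 − 12) = −0.2, so p = 84.7 − 0.2q.
Supply slope = (92.85 − 66.5)/(46 − 12) = 0.775, so p = 57.2 + 0.775q.
Competitive equilibrium: 84.7 − 0.2q = 57.2 + 0.775q → q* = 28.2051, p* = 79.059.
Marginal revenue: MR = 84.7 − 0.4q. Set MR = MC: 84.7 − 0.4q = 57.2 + 0.775q → q_m = 23.4043.
Price p_m = 84.7 − 0.2·23.4043 = 80.0191; MC(q_m) = 57.2 + 0.775·23.4043 = 75.3383.
Competitive q* = 28.2051, so Δq = 4.8008; wedge = 80.0191 − 75.3383 = 4.6808.
DWL = ½ × 4.8008 × 4.6808 = $11.24 thousand.

$11.24 thousand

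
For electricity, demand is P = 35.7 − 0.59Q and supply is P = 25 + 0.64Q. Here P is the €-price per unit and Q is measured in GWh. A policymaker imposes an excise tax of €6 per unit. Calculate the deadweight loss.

Competitive equilibrium: 35.7 − 0.59Q = 25 + 0.64Q → Q* = 8.6992, P* = 30.5675.
With the tax, the buyer price exceeds the seller price by 6: (35.7 − 0.59Q) − (25 + 0.64Q) = 6 → Q' = 3.8211.
ΔQ = 8.6992 − 3.8211 = 4.8781; the wedge equals the tax, 6.
Deadweight loss = ½ × 4.8781 × 6 = €14.63.

€14.63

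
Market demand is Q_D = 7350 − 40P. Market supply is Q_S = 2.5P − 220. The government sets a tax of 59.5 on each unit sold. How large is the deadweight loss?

In inverse form: demand P = 183.75 − 0.025Q, supply P = 88 + 0.4Q.
Competitive equilibrium: 183.75 − 0.025Q = 88 + 0.4Q → Q* = 225.2941, P* = 178.1176.
With the tax, the buyer price exceeds the seller price by 59.5: (183.75 − 0.025Q) − (88 + 0.4Q) = 59.5 → Q' = 85.2941.
ΔQ = 225.2941 − 85.2941 = 140; the wedge equals the tax, 59.5.
DWL = ½ × 140 × 59.5 = 4165.

4165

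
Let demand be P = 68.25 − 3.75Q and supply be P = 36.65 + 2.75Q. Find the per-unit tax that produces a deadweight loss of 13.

Competitive equilibrium: 68.25 − 3.75Q = 36.65 + 2.75Q → Q* = 4.8615, P* = 50.0192.
A tax t gives ΔQ = t/6.5 and wedge t, so DWL = t²/13.
t²/13 = 13 → t² = 169 → t = 13.

13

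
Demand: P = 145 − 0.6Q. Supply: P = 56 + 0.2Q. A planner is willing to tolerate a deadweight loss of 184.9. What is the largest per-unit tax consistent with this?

17.2

Competitive equilibrium: 145 − 0.6Q = 56 + 0.2Q → Q* = 111.25, P* = 78.25.
A tax t gives ΔQ = t/0.8 and wedge t, so DWL = t²/1.6.
t²/1.6 = 184.9 → t² = 295.84 → t = 17.2.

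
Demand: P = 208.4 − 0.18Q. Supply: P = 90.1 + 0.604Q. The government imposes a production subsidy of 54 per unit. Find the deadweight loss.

Competitive equilibrium: 208.4 − 0.18Q = 90.1 + 0.604Q → Q* = 150.8929, P* = 181.2393.
The subsidy lowers effective supply by 54: P = 36.1 + 0.604Q.
New quantity: 208.4 − 0.18Q = 36.1 + 0.604Q → Q' = 219.7704.
Overproduction ΔQ = 219.7704 − 150.8929 = 68.8775; wedge = subsidy = 54.
Deadweight loss = ½ × 68.8775 × 54 = 1859.69.

1859.69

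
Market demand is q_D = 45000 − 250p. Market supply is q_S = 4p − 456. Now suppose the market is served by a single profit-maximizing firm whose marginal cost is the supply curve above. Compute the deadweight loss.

In inverse form: demand p = 180 − 0.004q, supply p = 114 + 0.25q.
Competitive equilibrium: 180 − 0.004q = 114 + 0.25q → q* = 259.8425, p* = 178.9606.
Marginal revenue: MR = 180 − 0.008q. Set MR = MC: 180 − 0.008q = 114 + 0.25q → q_m = 255.814.
Price p_m = 180 − 0.004·255.814 = 178.9767; MC(q_m) = 114 + 0.25·255.814 = 177.9535.
Competitive q* = 259.8425, so Δq = 4.0285; wedge = 178.9767 − 177.9535 = 1.0232.
Welfare loss = ½ × 4.0285 × 1.0232 = 2.06.

2.06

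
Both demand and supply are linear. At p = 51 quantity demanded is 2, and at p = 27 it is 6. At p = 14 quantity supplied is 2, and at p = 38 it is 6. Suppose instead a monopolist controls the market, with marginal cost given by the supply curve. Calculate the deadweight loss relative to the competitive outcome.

Demand slope = (27 − 51)/(6 − 2) = −6, so p = 63 − 6q.
Supply slope = (38 − 14)/(6 − 2) = 6, so p = 2 + 6q.
Competitive equilibrium: 63 − 6q = 2 + 6q → q* = 5.0833, p* = 32.5.
Marginal revenue: MR = 63 − 12q. Set MR = MC: 63 − 12q = 2 + 6q → q_m = 3.3889.
Price p_m = 63 − 6·3.3889 = 42.6666; MC(q_m) = 2 + 6·3.3889 = 22.3334.
Competitive q* = 5.0833, so Δq = 1.6944; wedge = 42.6666 − 22.3334 = 20.3332.
Welfare loss = ½ × 1.6944 × 20.3332 = 17.23.

17.23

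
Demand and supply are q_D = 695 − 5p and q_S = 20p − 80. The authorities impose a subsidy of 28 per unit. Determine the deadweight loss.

In inverse form: demand p = 139 − 0.2q, supply p = 4 + 0.05q.
Competitive equilibrium: 139 − 0.2q = 4 + 0.05q → q* = 540, p* = 31.
The subsidy lowers effective supply by 28: p = 0.05q − 24.
New quantity: 139 − 0.2q = 0.05q − 24 → q' = 652.
Overproduction Δq = 652 − 540 = 112; wedge = subsidy = 28.
Welfare loss = ½ × 112 × 28 = 1568.

1568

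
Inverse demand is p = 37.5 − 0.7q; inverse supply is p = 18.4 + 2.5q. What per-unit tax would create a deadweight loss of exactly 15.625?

Competitive equilibrium: 37.5 − 0.7q = 18.4 + 2.5q → q* = 5.9688, p* = 33.3219.
A tax t gives Δq = t/3.2 and wedge t, so DWL = t²/6.4.
t²/6.4 = 15.625 → t² = 100 → t = 10.

10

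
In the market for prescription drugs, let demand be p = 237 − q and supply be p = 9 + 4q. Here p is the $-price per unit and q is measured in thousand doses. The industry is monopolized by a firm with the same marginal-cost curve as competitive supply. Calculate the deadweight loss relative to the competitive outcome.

$144.40 thousand

Competitive equilibrium: 237 − q = 9 + 4q → q* = 45.6, p* = 191.4.
Marginal revenue: MR = 237 − 2q. Set MR = MC: 237 − 2q = 9 + 4q → q_m = 38.
Price p_m = 237 − 1·38 = 199; MC(q_m) = 9 + 4·38 = 161.
Competitive q* = 45.6, so Δq = 7.6; wedge = 199 − 161 = 38.
Deadweight loss = ½ × 7.6 × 38 = $144.40 thousand.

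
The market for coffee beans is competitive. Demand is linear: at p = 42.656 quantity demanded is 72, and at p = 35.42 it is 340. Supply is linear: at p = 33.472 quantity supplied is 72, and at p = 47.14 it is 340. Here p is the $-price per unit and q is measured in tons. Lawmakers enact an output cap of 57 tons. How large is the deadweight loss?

$687.21

Demand slope = (35.42 − 42.656)/(340 − 72) = −0.027, so p = 44.6 − 0.027q.
Supply slope = (47.14 − 33.472)/(340 − 72) = 0.051, so p = 29.8 + 0.051q.
Competitive equilibrium: 44.6 − 0.027q = 29.8 + 0.051q → q* = 189.7436, p* = 39.4769.
At q = 57: demand price = 44.6 − 0.027·57 = 43.061; supply price = 29.8 + 0.051·57 = 32.707.
Δq = 189.7436 − 57 = 132.7436; wedge = 43.061 − 32.707 = 10.354.
The triangle = ½ × 132.7436 × 10.354 = $687.21.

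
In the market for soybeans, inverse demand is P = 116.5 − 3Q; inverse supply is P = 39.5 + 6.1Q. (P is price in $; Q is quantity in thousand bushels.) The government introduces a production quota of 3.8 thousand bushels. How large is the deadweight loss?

$98.87 thousand

Competitive equilibrium: 116.5 − 3Q = 39.5 + 6.1Q → Q* = 8.4615, P* = 91.1154.
At Q = 3.8: demand price = 116.5 − 3·3.8 = 105.1; supply price = 39.5 + 6.1·3.8 = 62.68.
ΔQ = 8.4615 − 3.8 = 4.6615; wedge = 105.1 − 62.68 = 42.42.
Deadweight loss = ½ × 4.6615 × 42.42 = $98.87 thousand.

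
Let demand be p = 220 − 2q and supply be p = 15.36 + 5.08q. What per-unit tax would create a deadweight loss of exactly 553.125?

88.5

Competitive equilibrium: 220 − 2q = 15.36 + 5.08q → q* = 28.904, p* = 162.1921.
A tax t gives Δq = t/7.08 and wedge t, so DWL = t²/14.16.
t²/14.16 = 553.125 → t² = 7832.25 → t = 88.5.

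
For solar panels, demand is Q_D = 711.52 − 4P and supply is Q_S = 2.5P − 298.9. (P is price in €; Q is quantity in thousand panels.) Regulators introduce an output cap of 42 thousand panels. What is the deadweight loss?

In inverse form: demand P = 177.88 − 0.25Q, supply P = 119.56 + 0.4Q.
Competitive equilibrium: 177.88 − 0.25Q = 119.56 + 0.4Q → Q* = 89.72308, P* = 155.44923.
At Q = 42: demand price = 177.88 − 0.25·42 = 167.38; supply price = 119.56 + 0.4·42 = 136.36.
ΔQ = 89.72308 − 42 = 47.72308; wedge = 167.38 − 136.36 = 31.02.
The triangle = ½ × 47.72308 × 31.02 = €740.18 thousand.

€740.18 thousand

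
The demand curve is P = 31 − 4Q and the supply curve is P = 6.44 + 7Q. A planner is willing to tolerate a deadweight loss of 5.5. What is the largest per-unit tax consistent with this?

11

Competitive equilibrium: 31 − 4Q = 6.44 + 7Q → Q* = 2.2327, P* = 22.0691.
A tax t gives ΔQ = t/11 and wedge t, so DWL = t²/22.
t²/22 = 5.5 → t² = 121 → t = 11.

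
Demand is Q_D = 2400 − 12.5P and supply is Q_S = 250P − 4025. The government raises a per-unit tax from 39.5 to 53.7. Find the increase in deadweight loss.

In inverse form: demand P = 192 − 0.08Q, supply P = 16.1 + 0.004Q.
Competitive equilibrium: 192 − 0.08Q = 16.1 + 0.004Q → Q* = 2094.0476, P* = 24.4762.
For a per-unit tax t: ΔQ = t/0.084, so DWL = ½·t·(t/0.084) = t²/0.168.
At t = 39.5: DWL = 9287.202. At t = 53.7: DWL = 17164.821.
Increase = 17164.821 − 9287.202 = 7877.62.

7877.62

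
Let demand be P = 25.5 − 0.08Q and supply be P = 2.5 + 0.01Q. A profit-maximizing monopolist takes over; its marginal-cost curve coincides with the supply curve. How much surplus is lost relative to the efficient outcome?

650.83

Competitive equilibrium: 25.5 − 0.08Q = 2.5 + 0.01Q → Q* = 255.5556, P* = 5.0556.
Marginal revenue: MR = 25.5 − 0.16Q. Set MR = MC: 25.5 − 0.16Q = 2.5 + 0.01Q → Q_m = 135.2941.
Price P_m = 25.5 − 0.08·135.2941 = 14.6765; MC(Q_m) = 2.5 + 0.01·135.2941 = 3.8529.
Competitive Q* = 255.5556, so ΔQ = 120.2615; wedge = 14.6765 − 3.8529 = 10.8236.
Deadweight loss = ½ × 120.2615 × 10.8236 = 650.83.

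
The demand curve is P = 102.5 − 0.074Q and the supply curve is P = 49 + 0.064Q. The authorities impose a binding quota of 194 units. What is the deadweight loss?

Competitive equilibrium: 102.5 − 0.074Q = 49 + 0.064Q → Q* = 387.6812, P* = 73.8116.
At Q = 194: demand price = 102.5 − 0.074·194 = 88.144; supply price = 49 + 0.064·194 = 61.416.
ΔQ = 387.6812 − 194 = 193.6812; wedge = 88.144 − 61.416 = 26.728.
The triangle = ½ × 193.6812 × 26.728 = 2588.36.

2588.36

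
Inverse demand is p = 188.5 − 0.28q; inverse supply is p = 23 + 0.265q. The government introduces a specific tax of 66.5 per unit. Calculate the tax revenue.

12079.82

Competitive equilibrium: 188.5 − 0.28q = 23 + 0.265q → q* = 303.6697, p* = 103.4725.
With the tax, the buyer price exceeds the seller price by 66.5: (188.5 − 0.28q) − (23 + 0.265q) = 66.5 → q' = 181.6514.
Tax revenue = 66.5 × 181.6514 = 12079.82.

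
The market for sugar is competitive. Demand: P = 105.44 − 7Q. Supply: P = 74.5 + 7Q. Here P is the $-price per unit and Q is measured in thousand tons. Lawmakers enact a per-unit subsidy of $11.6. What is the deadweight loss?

$4.81 thousand

Competitive equilibrium: 105.44 − 7Q = 74.5 + 7Q → Q* = 2.21, P* = 89.97.
The subsidy lowers effective supply by 11.6: P = 62.9 + 7Q.
New quantity: 105.44 − 7Q = 62.9 + 7Q → Q' = 3.0386.
Overproduction ΔQ = 3.0386 − 2.21 = 0.8286; wedge = subsidy = 11.6.
The triangle = ½ × 0.8286 × 11.6 = $4.81 thousand.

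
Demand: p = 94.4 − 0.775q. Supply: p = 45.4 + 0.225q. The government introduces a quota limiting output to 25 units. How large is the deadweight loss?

288

Competitive equilibrium: 94.4 − 0.775q = 45.4 + 0.225q → q* = 49, p* = 56.425.
At q = 25: demand price = 94.4 − 0.775·25 = 75.025; supply price = 45.4 + 0.225·25 = 51.025.
Δq = 49 − 25 = 24; wedge = 75.025 − 51.025 = 24.
Welfare loss = ½ × 24 × 24 = 288.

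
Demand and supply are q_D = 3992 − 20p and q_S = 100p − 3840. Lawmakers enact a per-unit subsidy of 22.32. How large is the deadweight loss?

In inverse form: demand p = 199.6 − 0.05q, supply p = 38.4 + 0.01q.
Competitive equilibrium: 199.6 − 0.05q = 38.4 + 0.01q → q* = 2686.6667, p* = 65.2667.
The subsidy lowers effective supply by 22.32: p = 16.08 + 0.01q.
New quantity: 199.6 − 0.05q = 16.08 + 0.01q → q' = 3058.6667.
Overproduction Δq = 3058.6667 − 2686.6667 = 372; wedge = subsidy = 22.32.
Deadweight loss = ½ × 372 × 22.32 = 4151.52.

4151.52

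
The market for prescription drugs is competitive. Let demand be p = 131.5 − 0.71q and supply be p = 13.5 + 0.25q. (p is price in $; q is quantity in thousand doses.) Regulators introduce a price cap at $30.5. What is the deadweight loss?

Competitive equilibrium: 131.5 − 0.71q = 13.5 + 0.25q → q* = 122.9167, p* = 44.2292.
At the ceiling p = 30.5, quantity supplied = (30.5 − 13.5)/0.25 = 68.
Willingness to pay at q' = 68: 131.5 − 0.71·68 = 83.22.
Δq = 122.9167 − 68 = 54.9167; wedge = 83.22 − 30.5 = 52.72.
The triangle = ½ × 54.9167 × 52.72 = $1447.60 thousand.

$1447.60 thousand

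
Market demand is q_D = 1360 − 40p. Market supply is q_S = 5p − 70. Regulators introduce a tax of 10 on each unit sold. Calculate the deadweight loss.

222.22

In inverse form: demand p = 34 − 0.025q, supply p = 14 + 0.2q.
Competitive equilibrium: 34 − 0.025q = 14 + 0.2q → q* = 88.8889, p* = 31.7778.
With the tax, the buyer price exceeds the seller price by 10: (34 − 0.025q) − (14 + 0.2q) = 10 → q' = 44.4444.
Δq = 88.8889 − 44.4444 = 44.4445; the wedge equals the tax, 10.
Welfare loss = ½ × 44.4445 × 10 = 222.22.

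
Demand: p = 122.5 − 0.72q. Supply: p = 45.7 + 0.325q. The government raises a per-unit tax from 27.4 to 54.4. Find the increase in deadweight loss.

1056.75

Competitive equilibrium: 122.5 − 0.72q = 45.7 + 0.325q → q* = 73.4928, p* = 69.5852.
For a per-unit tax t: Δq = t/1.045, so DWL = ½·t·(t/1.045) = t²/2.09.
At t = 27.4: DWL = 359.215. At t = 54.4: DWL = 1415.962.
Increase = 1415.962 − 359.215 = 1056.75.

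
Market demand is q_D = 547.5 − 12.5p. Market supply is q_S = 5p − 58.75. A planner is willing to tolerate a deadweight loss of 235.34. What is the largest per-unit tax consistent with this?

In inverse form: demand p = 43.8 − 0.08q, supply p = 11.75 + 0.2q.
Competitive equilibrium: 43.8 − 0.08q = 11.75 + 0.2q → q* = 114.4643, p* = 34.6429.
A tax t gives Δq = t/0.28 and wedge t, so DWL = t²/0.56.
t²/0.56 = 235.34 → t² = 131.7904 → t = 11.48.

11.48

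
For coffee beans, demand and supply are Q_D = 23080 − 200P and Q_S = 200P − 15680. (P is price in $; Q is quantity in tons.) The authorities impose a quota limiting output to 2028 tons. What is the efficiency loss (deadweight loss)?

In inverse form: demand P = 115.4 − 0.005Q, supply P = 78.4 + 0.005Q.
Competitive equilibrium: 115.4 − 0.005Q = 78.4 + 0.005Q → Q* = 3700, P* = 96.9.
At Q = 2028: demand price = 115.4 − 0.005·2028 = 105.26; supply price = 78.4 + 0.005·2028 = 88.54.
ΔQ = 3700 − 2028 = 1672; wedge = 105.26 − 88.54 = 16.72.
Deadweight loss = ½ × 1672 × 16.72 = $13977.92.

$13977.92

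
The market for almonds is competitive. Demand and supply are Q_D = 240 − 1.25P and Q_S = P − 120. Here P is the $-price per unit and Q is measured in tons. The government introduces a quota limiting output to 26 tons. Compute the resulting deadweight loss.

In inverse form: demand P = 192 − 0.8Q, supply P = 120 + Q.
Competitive equilibrium: 192 − 0.8Q = 120 + Q → Q* = 40, P* = 160.
At Q = 26: demand price = 192 − 0.8·26 = 171.2; supply price = 120 + 1·26 = 146.
ΔQ = 40 − 26 = 14; wedge = 171.2 − 146 = 25.2.
Welfare loss = ½ × 14 × 25.2 = $176.40.

$176.40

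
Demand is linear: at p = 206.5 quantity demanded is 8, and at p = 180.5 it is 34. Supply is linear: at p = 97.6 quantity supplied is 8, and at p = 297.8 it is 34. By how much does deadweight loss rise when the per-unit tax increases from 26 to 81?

338.22

Demand slope = (180.5 − 206.5)/(34 − 8) = −1, so p = 214.5 − q.
Supply slope = (297.8 − 97.6)/(34 − 8) = 7.7, so p = 36 + 7.7q.
Competitive equilibrium: 214.5 − q = 36 + 7.7q → q* = 20.5172, p* = 193.9828.
For a per-unit tax t: Δq = t/8.7, so DWL = ½·t·(t/8.7) = t²/17.4.
At t = 26: DWL = 38.851. At t = 81: DWL = 377.069.
Increase = 377.069 − 38.851 = 338.22.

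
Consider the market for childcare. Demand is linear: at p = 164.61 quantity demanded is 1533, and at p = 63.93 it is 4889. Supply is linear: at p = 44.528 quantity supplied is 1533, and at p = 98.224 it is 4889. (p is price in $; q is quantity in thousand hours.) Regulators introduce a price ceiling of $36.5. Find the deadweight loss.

$222777.19 thousand

Demand slope = (63.93 − 164.61)/(4889 − 1533) = −0.03, so p = 210.6 − 0.03q.
Supply slope = (98.224 − 44.528)/(4889 − 1533) = 0.016, so p = 20 + 0.016q.
Competitive equilibrium: 210.6 − 0.03q = 20 + 0.016q → q* = 4143.4783, p* = 86.2957.
At the ceiling p = 36.5, quantity supplied = (36.5 − 20)/0.016 = 1031.25.
Willingness to pay at q' = 1031.25: 210.6 − 0.03·1031.25 = 179.6625.
Δq = 4143.4783 − 1031.25 = 3112.2283; wedge = 179.6625 − 36.5 = 143.1625.
DWL = ½ × 3112.2283 × 143.1625 = $222777.19 thousand.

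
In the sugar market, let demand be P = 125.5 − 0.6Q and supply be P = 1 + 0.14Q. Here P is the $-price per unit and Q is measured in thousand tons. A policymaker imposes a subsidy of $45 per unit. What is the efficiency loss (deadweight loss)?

$1368.24 thousand

Competitive equilibrium: 125.5 − 0.6Q = 1 + 0.14Q → Q* = 168.24324, P* = 24.55405.
The subsidy lowers effective supply by 45: P = 0.14Q − 44.
New quantity: 125.5 − 0.6Q = 0.14Q − 44 → Q' = 229.05405.
Overproduction ΔQ = 229.05405 − 168.24324 = 60.81081; wedge = subsidy = 45.
DWL = ½ × 60.81081 × 45 = $1368.24 thousand.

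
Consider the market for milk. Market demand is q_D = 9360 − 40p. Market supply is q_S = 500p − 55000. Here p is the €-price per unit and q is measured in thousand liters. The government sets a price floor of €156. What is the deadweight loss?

In inverse form: demand p = 234 − 0.025q, supply p = 110 + 0.002q.
Competitive equilibrium: 234 − 0.025q = 110 + 0.002q → q* = 4592.5926, p* = 119.1852.
At the floor p = 156, quantity demanded = (234 − 156)/0.025 = 3120.
Sellers' marginal cost at q' = 3120: 110 + 0.002·3120 = 116.24.
Δq = 4592.5926 − 3120 = 1472.5926; wedge = 156 − 116.24 = 39.76.
Welfare loss = ½ × 1472.5926 × 39.76 = €29275.14 thousand.

€29275.14 thousand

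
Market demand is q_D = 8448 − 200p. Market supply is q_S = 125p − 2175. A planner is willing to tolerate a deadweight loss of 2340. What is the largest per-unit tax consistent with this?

7.8

In inverse form: demand p = 42.24 − 0.005q, supply p = 17.4 + 0.008q.
Competitive equilibrium: 42.24 − 0.005q = 17.4 + 0.008q → q* = 1910.7692, p* = 32.6862.
A tax t gives Δq = t/0.013 and wedge t, so DWL = t²/0.026.
t²/0.026 = 2340 → t² = 60.84 → t = 7.8.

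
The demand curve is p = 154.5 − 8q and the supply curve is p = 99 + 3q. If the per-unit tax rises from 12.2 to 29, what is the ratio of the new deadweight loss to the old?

5.650

Competitive equilibrium: 154.5 − 8q = 99 + 3q → q* = 5.0455, p* = 114.1364.
For a per-unit tax t: Δq = t/11, so DWL = ½·t·(t/11) = t²/22.
At t = 12.2: DWL = 6.765. At t = 29: DWL = 38.227.
Ratio = (29/12.2)² = 5.650.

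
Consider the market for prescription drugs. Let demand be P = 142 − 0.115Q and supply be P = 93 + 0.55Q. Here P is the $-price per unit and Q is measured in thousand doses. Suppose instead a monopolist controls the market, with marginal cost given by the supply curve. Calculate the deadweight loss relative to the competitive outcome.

$39.24 thousand

Competitive equilibrium: 142 − 0.115Q = 93 + 0.55Q → Q* = 73.6842, P* = 133.5263.
Marginal revenue: MR = 142 − 0.23Q. Set MR = MC: 142 − 0.23Q = 93 + 0.55Q → Q_m = 62.8205.
Price P_m = 142 − 0.115·62.8205 = 134.7756; MC(Q_m) = 93 + 0.55·62.8205 = 127.5513.
Competitive Q* = 73.6842, so ΔQ = 10.8637; wedge = 134.7756 − 127.5513 = 7.2243.
Welfare loss = ½ × 10.8637 × 7.2243 = $39.24 thousand.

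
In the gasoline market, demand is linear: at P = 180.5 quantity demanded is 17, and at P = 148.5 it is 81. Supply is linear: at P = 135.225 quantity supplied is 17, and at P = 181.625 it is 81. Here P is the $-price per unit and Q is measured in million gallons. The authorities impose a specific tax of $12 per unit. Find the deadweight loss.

Demand slope = (148.5 − 180.5)/(81 − 17) = −0.5, so P = 189 − 0.5Q.
Supply slope = (181.625 − 135.225)/(81 − 17) = 0.725, so P = 122.9 + 0.725Q.
Competitive equilibrium: 189 − 0.5Q = 122.9 + 0.725Q → Q* = 53.9592, P* = 162.0204.
With the tax, the buyer price exceeds the seller price by 12: (189 − 0.5Q) − (122.9 + 0.725Q) = 12 → Q' = 44.1633.
ΔQ = 53.9592 − 44.1633 = 9.7959; the wedge equals the tax, 12.
DWL = ½ × 9.7959 × 12 = $58.78 million.

$58.78 million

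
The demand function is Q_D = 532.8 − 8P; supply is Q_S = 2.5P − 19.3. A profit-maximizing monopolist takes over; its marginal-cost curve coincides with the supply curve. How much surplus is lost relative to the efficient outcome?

122.11

In inverse form: demand P = 66.6 − 0.125Q, supply P = 7.72 + 0.4Q.
Competitive equilibrium: 66.6 − 0.125Q = 7.72 + 0.4Q → Q* = 112.1524, P* = 52.581.
Marginal revenue: MR = 66.6 − 0.25Q. Set MR = MC: 66.6 − 0.25Q = 7.72 + 0.4Q → Q_m = 90.5846.
Price P_m = 66.6 − 0.125·90.5846 = 55.2769; MC(Q_m) = 7.72 + 0.4·90.5846 = 43.9538.
Competitive Q* = 112.1524, so ΔQ = 21.5678; wedge = 55.2769 − 43.9538 = 11.3231.
DWL = ½ × 21.5678 × 11.3231 = 122.11.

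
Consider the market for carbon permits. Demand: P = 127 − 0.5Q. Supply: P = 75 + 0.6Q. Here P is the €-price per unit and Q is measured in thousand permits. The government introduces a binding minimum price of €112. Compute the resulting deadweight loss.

Competitive equilibrium: 127 − 0.5Q = 75 + 0.6Q → Q* = 47.2727, P* = 103.3636.
At the floor P = 112, quantity demanded = (127 − 112)/0.5 = 30.
Sellers' marginal cost at Q' = 30: 75 + 0.6·30 = 93.
ΔQ = 47.2727 − 30 = 17.2727; wedge = 112 − 93 = 19.
Deadweight loss = ½ × 17.2727 × 19 = €164.09 thousand.

€164.09 thousand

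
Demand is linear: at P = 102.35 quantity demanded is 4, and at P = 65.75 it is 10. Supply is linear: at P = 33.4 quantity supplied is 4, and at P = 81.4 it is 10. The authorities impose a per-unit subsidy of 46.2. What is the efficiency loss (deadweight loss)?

Demand slope = (65.75 − 102.35)/(10 − 4) = −6.1, so P = 126.75 − 6.1Q.
Supply slope = (81.4 − 33.4)/(10 − 4) = 8, so P = 1.4 + 8Q.
Competitive equilibrium: 126.75 − 6.1Q = 1.4 + 8Q → Q* = 8.8901, P* = 72.5206.
The subsidy lowers effective supply by 46.2: P = 8Q − 44.8.
New quantity: 126.75 − 6.1Q = 8Q − 44.8 → Q' = 12.1667.
Overproduction ΔQ = 12.1667 − 8.8901 = 3.2766; wedge = subsidy = 46.2.
Deadweight loss = ½ × 3.2766 × 46.2 = 75.69.

75.69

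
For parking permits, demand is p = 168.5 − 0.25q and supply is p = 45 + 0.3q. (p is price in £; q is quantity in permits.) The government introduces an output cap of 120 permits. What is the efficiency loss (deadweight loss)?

£3005.68

Competitive equilibrium: 168.5 − 0.25q = 45 + 0.3q → q* = 224.5455, p* = 112.3636.
At q = 120: demand price = 168.5 − 0.25·120 = 138.5; supply price = 45 + 0.3·120 = 81.
Δq = 224.5455 − 120 = 104.5455; wedge = 138.5 − 81 = 57.5.
Welfare loss = ½ × 104.5455 × 57.5 = £3005.68.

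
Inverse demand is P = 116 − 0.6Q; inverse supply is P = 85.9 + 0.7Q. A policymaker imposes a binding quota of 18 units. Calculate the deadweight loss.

17.27

Competitive equilibrium: 116 − 0.6Q = 85.9 + 0.7Q → Q* = 23.1538, P* = 102.1077.
At Q = 18: demand price = 116 − 0.6·18 = 105.2; supply price = 85.9 + 0.7·18 = 98.5.
ΔQ = 23.1538 − 18 = 5.1538; wedge = 105.2 − 98.5 = 6.7.
DWL = ½ × 5.1538 × 6.7 = 17.27.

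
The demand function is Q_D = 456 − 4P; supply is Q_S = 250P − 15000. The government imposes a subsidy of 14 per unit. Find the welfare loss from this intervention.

In inverse form: demand P = 114 − 0.25Q, supply P = 60 + 0.004Q.
Competitive equilibrium: 114 − 0.25Q = 60 + 0.004Q → Q* = 212.5984, P* = 60.8504.
The subsidy lowers effective supply by 14: P = 46 + 0.004Q.
New quantity: 114 − 0.25Q = 46 + 0.004Q → Q' = 267.7165.
Overproduction ΔQ = 267.7165 − 212.5984 = 55.1181; wedge = subsidy = 14.
The triangle = ½ × 55.1181 × 14 = 385.83.

385.83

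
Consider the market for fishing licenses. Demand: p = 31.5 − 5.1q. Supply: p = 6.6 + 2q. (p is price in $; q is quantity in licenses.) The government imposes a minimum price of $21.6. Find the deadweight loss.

Competitive equilibrium: 31.5 − 5.1q = 6.6 + 2q → q* = 3.507, p* = 13.6141.
At the floor p = 21.6, quantity demanded = (31.5 − 21.6)/5.1 = 1.9412.
Sellers' marginal cost at q' = 1.9412: 6.6 + 2·1.9412 = 10.4824.
Δq = 3.507 − 1.9412 = 1.5658; wedge = 21.6 − 10.4824 = 11.1176.
Deadweight loss = ½ × 1.5658 × 11.1176 = $8.70.

$8.70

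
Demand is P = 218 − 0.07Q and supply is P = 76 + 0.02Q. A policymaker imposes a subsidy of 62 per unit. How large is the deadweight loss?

Competitive equilibrium: 218 − 0.07Q = 76 + 0.02Q → Q* = 1577.7778, P* = 107.5556.
The subsidy lowers effective supply by 62: P = 14 + 0.02Q.
New quantity: 218 − 0.07Q = 14 + 0.02Q → Q' = 2266.6667.
Overproduction ΔQ = 2266.6667 − 1577.7778 = 688.8889; wedge = subsidy = 62.
Deadweight loss = ½ × 688.8889 × 62 = 21355.56.

21355.56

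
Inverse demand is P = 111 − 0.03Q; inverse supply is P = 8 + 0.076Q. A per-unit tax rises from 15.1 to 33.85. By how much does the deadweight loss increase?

Competitive equilibrium: 111 − 0.03Q = 8 + 0.076Q → Q* = 971.6981, P* = 81.8491.
For a per-unit tax t: ΔQ = t/0.106, so DWL = ½·t·(t/0.106) = t²/0.212.
At t = 15.1: DWL = 1075.519. At t = 33.85: DWL = 5404.823.
Increase = 5404.823 − 1075.519 = 4329.30.

4329.30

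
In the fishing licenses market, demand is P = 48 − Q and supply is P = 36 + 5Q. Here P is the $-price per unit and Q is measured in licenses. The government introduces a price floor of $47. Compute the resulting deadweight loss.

Competitive equilibrium: 48 − Q = 36 + 5Q → Q* = 2, P* = 46.
At the floor P = 47, quantity demanded = (48 − 47)/1 = 1.
Sellers' marginal cost at Q' = 1: 36 + 5·1 = 41.
ΔQ = 2 − 1 = 1; wedge = 47 − 41 = 6.
DWL = ½ × 1 × 6 = $3.

$3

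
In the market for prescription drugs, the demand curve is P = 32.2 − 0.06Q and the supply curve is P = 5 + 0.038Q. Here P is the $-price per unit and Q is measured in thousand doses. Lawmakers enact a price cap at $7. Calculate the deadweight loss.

Competitive equilibrium: 32.2 − 0.06Q = 5 + 0.038Q → Q* = 277.551, P* = 15.5469.
At the ceiling P = 7, quantity supplied = (7 − 5)/0.038 = 52.6316.
Willingness to pay at Q' = 52.6316: 32.2 − 0.06·52.6316 = 29.0421.
ΔQ = 277.551 − 52.6316 = 224.9194; wedge = 29.0421 − 7 = 22.0421.
Deadweight loss = ½ × 224.9194 × 22.0421 = $2478.85 thousand.

$2478.85 thousand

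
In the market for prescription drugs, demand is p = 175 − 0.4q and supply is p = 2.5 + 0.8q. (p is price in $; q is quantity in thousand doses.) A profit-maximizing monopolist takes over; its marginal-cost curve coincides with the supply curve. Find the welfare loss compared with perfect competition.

Competitive equilibrium: 175 − 0.4q = 2.5 + 0.8q → q* = 143.75, p* = 117.5.
Marginal revenue: MR = 175 − 0.8q. Set MR = MC: 175 − 0.8q = 2.5 + 0.8q → q_m = 107.8125.
Price p_m = 175 − 0.4·107.8125 = 131.875; MC(q_m) = 2.5 + 0.8·107.8125 = 88.75.
Competitive q* = 143.75, so Δq = 35.9375; wedge = 131.875 − 88.75 = 43.125.
Deadweight loss = ½ × 35.9375 × 43.125 = $774.90 thousand.

$774.90 thousand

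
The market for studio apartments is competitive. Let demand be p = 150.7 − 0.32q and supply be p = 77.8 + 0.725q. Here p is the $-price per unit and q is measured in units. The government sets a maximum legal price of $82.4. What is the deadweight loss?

$2101.28

Competitive equilibrium: 150.7 − 0.32q = 77.8 + 0.725q → q* = 69.7608, p* = 128.3766.
At the ceiling p = 82.4, quantity supplied = (82.4 − 77.8)/0.725 = 6.3448.
Willingness to pay at q' = 6.3448: 150.7 − 0.32·6.3448 = 148.6697.
Δq = 69.7608 − 6.3448 = 63.416; wedge = 148.6697 − 82.4 = 66.2697.
The triangle = ½ × 63.416 × 66.2697 = $2101.28.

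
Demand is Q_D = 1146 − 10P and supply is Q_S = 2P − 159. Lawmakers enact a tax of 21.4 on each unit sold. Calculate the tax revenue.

In inverse form: demand P = 114.6 − 0.1Q, supply P = 79.5 + 0.5Q.
Competitive equilibrium: 114.6 − 0.1Q = 79.5 + 0.5Q → Q* = 58.5, P* = 108.75.
With the tax, the buyer price exceeds the seller price by 21.4: (114.6 − 0.1Q) − (79.5 + 0.5Q) = 21.4 → Q' = 22.8333.
Tax revenue = 21.4 × 22.8333 = 488.63.

488.63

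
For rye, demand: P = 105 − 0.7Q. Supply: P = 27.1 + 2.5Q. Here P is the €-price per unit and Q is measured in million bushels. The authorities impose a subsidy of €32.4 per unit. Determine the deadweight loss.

Competitive equilibrium: 105 − 0.7Q = 27.1 + 2.5Q → Q* = 24.3438, P* = 87.9594.
The subsidy lowers effective supply by 32.4: P = 2.5Q − 5.3.
New quantity: 105 − 0.7Q = 2.5Q − 5.3 → Q' = 34.4688.
Overproduction ΔQ = 34.4688 − 24.3438 = 10.125; wedge = subsidy = 32.4.
Welfare loss = ½ × 10.125 × 32.4 = €164.025 million.

€164.025 million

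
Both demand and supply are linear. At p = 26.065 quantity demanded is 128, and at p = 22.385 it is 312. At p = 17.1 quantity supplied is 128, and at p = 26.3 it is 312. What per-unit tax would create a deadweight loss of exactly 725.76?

10.08

Demand slope = (22.385 − 26.065)/(312 − 128) = −0.02, so p = 28.625 − 0.02q.
Supply slope = (26.3 − 17.1)/(312 − 128) = 0.05, so p = 10.7 + 0.05q.
Competitive equilibrium: 28.625 − 0.02q = 10.7 + 0.05q → q* = 256.0714, p* = 23.5036.
A tax t gives Δq = t/0.07 and wedge t, so DWL = t²/0.14.
t²/0.14 = 725.76 → t² = 101.6064 → t = 10.08.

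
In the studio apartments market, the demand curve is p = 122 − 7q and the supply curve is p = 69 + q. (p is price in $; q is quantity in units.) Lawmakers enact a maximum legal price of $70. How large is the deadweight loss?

$126.56

Competitive equilibrium: 122 − 7q = 69 + q → q* = 6.625, p* = 75.625.
At the ceiling p = 70, quantity supplied = (70 − 69)/1 = 1.
Willingness to pay at q' = 1: 122 − 7·1 = 115.
Δq = 6.625 − 1 = 5.625; wedge = 115 − 70 = 45.
Deadweight loss = ½ × 5.625 × 45 = $126.56.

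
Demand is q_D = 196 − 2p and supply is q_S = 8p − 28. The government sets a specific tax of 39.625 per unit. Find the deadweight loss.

In inverse form: demand p = 98 − 0.5q, supply p = 3.5 + 0.125q.
Competitive equilibrium: 98 − 0.5q = 3.5 + 0.125q → q* = 151.2, p* = 22.4.
With the tax, the buyer price exceeds the seller price by 39.625: (98 − 0.5q) − (3.5 + 0.125q) = 39.625 → q' = 87.8.
Δq = 151.2 − 87.8 = 63.4; the wedge equals the tax, 39.625.
DWL = ½ × 63.4 × 39.625 = 1256.11.

1256.11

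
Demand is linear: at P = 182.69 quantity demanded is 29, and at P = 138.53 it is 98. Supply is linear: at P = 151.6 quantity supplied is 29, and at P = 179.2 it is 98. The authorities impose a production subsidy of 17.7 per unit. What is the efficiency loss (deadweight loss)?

Demand slope = (138.53 − 182.69)/(98 − 29) = −0.64, so P = 201.25 − 0.64Q.
Supply slope = (179.2 − 151.6)/(98 − 29) = 0.4, so P = 140 + 0.4Q.
Competitive equilibrium: 201.25 − 0.64Q = 140 + 0.4Q → Q* = 58.8942, P* = 163.5577.
The subsidy lowers effective supply by 17.7: P = 122.3 + 0.4Q.
New quantity: 201.25 − 0.64Q = 122.3 + 0.4Q → Q' = 75.9135.
Overproduction ΔQ = 75.9135 − 58.8942 = 17.0193; wedge = subsidy = 17.7.
Welfare loss = ½ × 17.0193 × 17.7 = 150.62.

150.62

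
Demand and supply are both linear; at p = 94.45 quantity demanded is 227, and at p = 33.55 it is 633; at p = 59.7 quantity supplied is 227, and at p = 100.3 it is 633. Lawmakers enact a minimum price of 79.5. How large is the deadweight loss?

Demand slope = (33.55 − 94.45)/(633 − 227) = −0.15, so p = 128.5 − 0.15q.
Supply slope = (100.3 − 59.7)/(633 − 227) = 0.1, so p = 37 + 0.1q.
Competitive equilibrium: 128.5 − 0.15q = 37 + 0.1q → q* = 366, p* = 73.6.
At the floor p = 79.5, quantity demanded = (128.5 − 79.5)/0.15 = 326.6667.
Sellers' marginal cost at q' = 326.6667: 37 + 0.1·326.6667 = 69.6667.
Δq = 366 − 326.6667 = 39.3333; wedge = 79.5 − 69.6667 = 9.8333.
DWL = ½ × 39.3333 × 9.8333 = 193.39.

193.39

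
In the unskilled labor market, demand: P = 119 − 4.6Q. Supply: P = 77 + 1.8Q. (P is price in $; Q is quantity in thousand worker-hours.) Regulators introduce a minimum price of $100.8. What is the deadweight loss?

$21.73 thousand

Competitive equilibrium: 119 − 4.6Q = 77 + 1.8Q → Q* = 6.5625, P* = 88.8125.
At the floor P = 100.8, quantity demanded = (119 − 100.8)/4.6 = 3.9565.
Sellers' marginal cost at Q' = 3.9565: 77 + 1.8·3.9565 = 84.1217.
ΔQ = 6.5625 − 3.9565 = 2.606; wedge = 100.8 − 84.1217 = 16.6783.
The triangle = ½ × 2.606 × 16.6783 = $21.73 thousand.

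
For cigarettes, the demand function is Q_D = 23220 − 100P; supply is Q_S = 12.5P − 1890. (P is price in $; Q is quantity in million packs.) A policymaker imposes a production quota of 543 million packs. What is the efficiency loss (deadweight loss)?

$5735.205 million

In inverse form: demand P = 232.2 − 0.01Q, supply P = 151.2 + 0.08Q.
Competitive equilibrium: 232.2 − 0.01Q = 151.2 + 0.08Q → Q* = 900, P* = 223.2.
At Q = 543: demand price = 232.2 − 0.01·543 = 226.77; supply price = 151.2 + 0.08·543 = 194.64.
ΔQ = 900 − 543 = 357; wedge = 226.77 − 194.64 = 32.13.
Welfare loss = ½ × 357 × 32.13 = $5735.205 million.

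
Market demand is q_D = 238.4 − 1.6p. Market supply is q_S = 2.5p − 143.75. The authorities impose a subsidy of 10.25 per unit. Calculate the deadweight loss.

In inverse form: demand p = 149 − 0.625q, supply p = 57.5 + 0.4q.
Competitive equilibrium: 149 − 0.625q = 57.5 + 0.4q → q* = 89.2683, p* = 93.2073.
The subsidy lowers effective supply by 10.25: p = 47.25 + 0.4q.
New quantity: 149 − 0.625q = 47.25 + 0.4q → q' = 99.2683.
Overproduction Δq = 99.2683 − 89.2683 = 10; wedge = subsidy = 10.25.
Deadweight loss = ½ × 10 × 10.25 = 51.25.

51.25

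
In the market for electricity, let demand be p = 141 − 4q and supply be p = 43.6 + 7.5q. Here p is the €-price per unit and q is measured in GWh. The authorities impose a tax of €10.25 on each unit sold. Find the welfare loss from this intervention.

€4.57

Competitive equilibrium: 141 − 4q = 43.6 + 7.5q → q* = 8.4696, p* = 107.1217.
With the tax, the buyer price exceeds the seller price by 10.25: (141 − 4q) − (43.6 + 7.5q) = 10.25 → q' = 7.5783.
Δq = 8.4696 − 7.5783 = 0.8913; the wedge equals the tax, 10.25.
DWL = ½ × 0.8913 × 10.25 = €4.57.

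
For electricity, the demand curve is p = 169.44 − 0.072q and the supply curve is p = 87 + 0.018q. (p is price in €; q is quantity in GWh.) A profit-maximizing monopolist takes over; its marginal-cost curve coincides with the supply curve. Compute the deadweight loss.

€7458.28

Competitive equilibrium: 169.44 − 0.072q = 87 + 0.018q → q* = 916, p* = 103.488.
Marginal revenue: MR = 169.44 − 0.144q. Set MR = MC: 169.44 − 0.144q = 87 + 0.018q → q_m = 508.8889.
Price p_m = 169.44 − 0.072·508.8889 = 132.8; MC(q_m) = 87 + 0.018·508.8889 = 96.16.
Competitive q* = 916, so Δq = 407.1111; wedge = 132.8 − 96.16 = 36.64.
Deadweight loss = ½ × 407.1111 × 36.64 = €7458.28.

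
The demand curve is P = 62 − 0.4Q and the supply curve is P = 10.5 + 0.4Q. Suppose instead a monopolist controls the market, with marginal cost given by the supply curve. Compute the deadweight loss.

184.18

Competitive equilibrium: 62 − 0.4Q = 10.5 + 0.4Q → Q* = 64.375, P* = 36.25.
Marginal revenue: MR = 62 − 0.8Q. Set MR = MC: 62 − 0.8Q = 10.5 + 0.4Q → Q_m = 42.9167.
Price P_m = 62 − 0.4·42.9167 = 44.8333; MC(Q_m) = 10.5 + 0.4·42.9167 = 27.6667.
Competitive Q* = 64.375, so ΔQ = 21.4583; wedge = 44.8333 − 27.6667 = 17.1666.
Deadweight loss = ½ × 21.4583 × 17.1666 = 184.18.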